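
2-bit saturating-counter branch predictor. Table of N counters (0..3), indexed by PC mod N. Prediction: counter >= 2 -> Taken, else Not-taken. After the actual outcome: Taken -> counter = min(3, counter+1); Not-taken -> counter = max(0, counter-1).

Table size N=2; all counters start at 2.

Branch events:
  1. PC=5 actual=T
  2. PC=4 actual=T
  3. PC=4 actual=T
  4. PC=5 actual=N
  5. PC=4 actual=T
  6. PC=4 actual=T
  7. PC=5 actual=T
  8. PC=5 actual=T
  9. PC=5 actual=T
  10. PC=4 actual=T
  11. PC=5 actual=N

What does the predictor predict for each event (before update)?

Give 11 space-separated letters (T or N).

Ev 1: PC=5 idx=1 pred=T actual=T -> ctr[1]=3
Ev 2: PC=4 idx=0 pred=T actual=T -> ctr[0]=3
Ev 3: PC=4 idx=0 pred=T actual=T -> ctr[0]=3
Ev 4: PC=5 idx=1 pred=T actual=N -> ctr[1]=2
Ev 5: PC=4 idx=0 pred=T actual=T -> ctr[0]=3
Ev 6: PC=4 idx=0 pred=T actual=T -> ctr[0]=3
Ev 7: PC=5 idx=1 pred=T actual=T -> ctr[1]=3
Ev 8: PC=5 idx=1 pred=T actual=T -> ctr[1]=3
Ev 9: PC=5 idx=1 pred=T actual=T -> ctr[1]=3
Ev 10: PC=4 idx=0 pred=T actual=T -> ctr[0]=3
Ev 11: PC=5 idx=1 pred=T actual=N -> ctr[1]=2

Answer: T T T T T T T T T T T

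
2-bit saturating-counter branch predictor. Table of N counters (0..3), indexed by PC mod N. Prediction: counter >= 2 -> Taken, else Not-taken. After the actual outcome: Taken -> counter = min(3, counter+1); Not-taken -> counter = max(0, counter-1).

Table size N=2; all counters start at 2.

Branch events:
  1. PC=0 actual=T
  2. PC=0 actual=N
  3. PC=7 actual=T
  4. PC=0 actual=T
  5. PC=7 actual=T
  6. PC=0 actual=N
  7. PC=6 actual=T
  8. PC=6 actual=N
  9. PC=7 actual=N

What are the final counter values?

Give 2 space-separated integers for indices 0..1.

Ev 1: PC=0 idx=0 pred=T actual=T -> ctr[0]=3
Ev 2: PC=0 idx=0 pred=T actual=N -> ctr[0]=2
Ev 3: PC=7 idx=1 pred=T actual=T -> ctr[1]=3
Ev 4: PC=0 idx=0 pred=T actual=T -> ctr[0]=3
Ev 5: PC=7 idx=1 pred=T actual=T -> ctr[1]=3
Ev 6: PC=0 idx=0 pred=T actual=N -> ctr[0]=2
Ev 7: PC=6 idx=0 pred=T actual=T -> ctr[0]=3
Ev 8: PC=6 idx=0 pred=T actual=N -> ctr[0]=2
Ev 9: PC=7 idx=1 pred=T actual=N -> ctr[1]=2

Answer: 2 2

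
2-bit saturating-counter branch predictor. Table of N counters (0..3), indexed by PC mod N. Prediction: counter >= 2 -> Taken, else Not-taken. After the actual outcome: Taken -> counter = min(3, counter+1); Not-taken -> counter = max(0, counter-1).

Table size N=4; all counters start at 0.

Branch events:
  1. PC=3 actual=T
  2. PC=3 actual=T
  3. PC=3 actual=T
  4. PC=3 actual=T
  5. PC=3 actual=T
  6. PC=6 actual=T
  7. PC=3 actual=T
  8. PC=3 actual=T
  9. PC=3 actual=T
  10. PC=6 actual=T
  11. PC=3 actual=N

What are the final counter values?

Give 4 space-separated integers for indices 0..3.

Ev 1: PC=3 idx=3 pred=N actual=T -> ctr[3]=1
Ev 2: PC=3 idx=3 pred=N actual=T -> ctr[3]=2
Ev 3: PC=3 idx=3 pred=T actual=T -> ctr[3]=3
Ev 4: PC=3 idx=3 pred=T actual=T -> ctr[3]=3
Ev 5: PC=3 idx=3 pred=T actual=T -> ctr[3]=3
Ev 6: PC=6 idx=2 pred=N actual=T -> ctr[2]=1
Ev 7: PC=3 idx=3 pred=T actual=T -> ctr[3]=3
Ev 8: PC=3 idx=3 pred=T actual=T -> ctr[3]=3
Ev 9: PC=3 idx=3 pred=T actual=T -> ctr[3]=3
Ev 10: PC=6 idx=2 pred=N actual=T -> ctr[2]=2
Ev 11: PC=3 idx=3 pred=T actual=N -> ctr[3]=2

Answer: 0 0 2 2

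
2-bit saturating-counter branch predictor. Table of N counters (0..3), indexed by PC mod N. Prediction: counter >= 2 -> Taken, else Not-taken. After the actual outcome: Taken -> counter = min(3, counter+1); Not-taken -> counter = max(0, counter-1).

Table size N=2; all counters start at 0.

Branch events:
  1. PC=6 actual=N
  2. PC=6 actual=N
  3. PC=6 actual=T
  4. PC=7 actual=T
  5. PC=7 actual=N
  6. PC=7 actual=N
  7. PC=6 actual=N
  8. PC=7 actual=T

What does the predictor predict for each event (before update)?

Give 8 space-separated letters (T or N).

Ev 1: PC=6 idx=0 pred=N actual=N -> ctr[0]=0
Ev 2: PC=6 idx=0 pred=N actual=N -> ctr[0]=0
Ev 3: PC=6 idx=0 pred=N actual=T -> ctr[0]=1
Ev 4: PC=7 idx=1 pred=N actual=T -> ctr[1]=1
Ev 5: PC=7 idx=1 pred=N actual=N -> ctr[1]=0
Ev 6: PC=7 idx=1 pred=N actual=N -> ctr[1]=0
Ev 7: PC=6 idx=0 pred=N actual=N -> ctr[0]=0
Ev 8: PC=7 idx=1 pred=N actual=T -> ctr[1]=1

Answer: N N N N N N N N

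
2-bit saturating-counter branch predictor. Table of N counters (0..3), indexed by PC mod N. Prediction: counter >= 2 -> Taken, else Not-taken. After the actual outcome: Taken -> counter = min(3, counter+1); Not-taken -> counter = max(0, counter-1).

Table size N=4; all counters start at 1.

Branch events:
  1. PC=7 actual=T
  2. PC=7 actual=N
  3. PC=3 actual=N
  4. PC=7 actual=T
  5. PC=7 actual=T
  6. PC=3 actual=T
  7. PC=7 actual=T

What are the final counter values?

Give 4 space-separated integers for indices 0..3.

Answer: 1 1 1 3

Derivation:
Ev 1: PC=7 idx=3 pred=N actual=T -> ctr[3]=2
Ev 2: PC=7 idx=3 pred=T actual=N -> ctr[3]=1
Ev 3: PC=3 idx=3 pred=N actual=N -> ctr[3]=0
Ev 4: PC=7 idx=3 pred=N actual=T -> ctr[3]=1
Ev 5: PC=7 idx=3 pred=N actual=T -> ctr[3]=2
Ev 6: PC=3 idx=3 pred=T actual=T -> ctr[3]=3
Ev 7: PC=7 idx=3 pred=T actual=T -> ctr[3]=3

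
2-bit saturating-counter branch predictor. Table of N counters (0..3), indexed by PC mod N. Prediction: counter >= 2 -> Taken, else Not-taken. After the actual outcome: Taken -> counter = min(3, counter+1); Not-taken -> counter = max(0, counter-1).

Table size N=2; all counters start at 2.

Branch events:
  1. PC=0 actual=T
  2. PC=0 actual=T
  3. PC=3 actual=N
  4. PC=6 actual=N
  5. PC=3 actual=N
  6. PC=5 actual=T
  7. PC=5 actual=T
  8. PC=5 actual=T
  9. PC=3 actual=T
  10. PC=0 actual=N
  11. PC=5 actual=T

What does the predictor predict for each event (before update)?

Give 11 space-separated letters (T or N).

Ev 1: PC=0 idx=0 pred=T actual=T -> ctr[0]=3
Ev 2: PC=0 idx=0 pred=T actual=T -> ctr[0]=3
Ev 3: PC=3 idx=1 pred=T actual=N -> ctr[1]=1
Ev 4: PC=6 idx=0 pred=T actual=N -> ctr[0]=2
Ev 5: PC=3 idx=1 pred=N actual=N -> ctr[1]=0
Ev 6: PC=5 idx=1 pred=N actual=T -> ctr[1]=1
Ev 7: PC=5 idx=1 pred=N actual=T -> ctr[1]=2
Ev 8: PC=5 idx=1 pred=T actual=T -> ctr[1]=3
Ev 9: PC=3 idx=1 pred=T actual=T -> ctr[1]=3
Ev 10: PC=0 idx=0 pred=T actual=N -> ctr[0]=1
Ev 11: PC=5 idx=1 pred=T actual=T -> ctr[1]=3

Answer: T T T T N N N T T T T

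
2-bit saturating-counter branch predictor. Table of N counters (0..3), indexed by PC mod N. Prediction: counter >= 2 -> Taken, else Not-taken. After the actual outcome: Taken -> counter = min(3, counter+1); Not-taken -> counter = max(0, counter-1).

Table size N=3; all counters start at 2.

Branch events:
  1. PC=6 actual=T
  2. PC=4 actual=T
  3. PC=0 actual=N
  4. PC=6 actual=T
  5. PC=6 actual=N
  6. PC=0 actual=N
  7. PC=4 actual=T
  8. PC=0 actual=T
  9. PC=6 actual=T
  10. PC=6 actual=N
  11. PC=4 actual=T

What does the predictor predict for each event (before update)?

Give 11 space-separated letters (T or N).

Ev 1: PC=6 idx=0 pred=T actual=T -> ctr[0]=3
Ev 2: PC=4 idx=1 pred=T actual=T -> ctr[1]=3
Ev 3: PC=0 idx=0 pred=T actual=N -> ctr[0]=2
Ev 4: PC=6 idx=0 pred=T actual=T -> ctr[0]=3
Ev 5: PC=6 idx=0 pred=T actual=N -> ctr[0]=2
Ev 6: PC=0 idx=0 pred=T actual=N -> ctr[0]=1
Ev 7: PC=4 idx=1 pred=T actual=T -> ctr[1]=3
Ev 8: PC=0 idx=0 pred=N actual=T -> ctr[0]=2
Ev 9: PC=6 idx=0 pred=T actual=T -> ctr[0]=3
Ev 10: PC=6 idx=0 pred=T actual=N -> ctr[0]=2
Ev 11: PC=4 idx=1 pred=T actual=T -> ctr[1]=3

Answer: T T T T T T T N T T T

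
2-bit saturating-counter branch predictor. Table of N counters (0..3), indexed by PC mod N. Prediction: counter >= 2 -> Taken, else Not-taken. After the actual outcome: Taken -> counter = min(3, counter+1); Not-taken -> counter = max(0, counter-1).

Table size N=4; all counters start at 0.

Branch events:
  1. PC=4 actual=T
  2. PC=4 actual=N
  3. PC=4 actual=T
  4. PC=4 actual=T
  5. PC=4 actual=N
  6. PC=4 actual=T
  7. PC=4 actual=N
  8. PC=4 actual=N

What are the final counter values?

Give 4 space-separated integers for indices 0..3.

Ev 1: PC=4 idx=0 pred=N actual=T -> ctr[0]=1
Ev 2: PC=4 idx=0 pred=N actual=N -> ctr[0]=0
Ev 3: PC=4 idx=0 pred=N actual=T -> ctr[0]=1
Ev 4: PC=4 idx=0 pred=N actual=T -> ctr[0]=2
Ev 5: PC=4 idx=0 pred=T actual=N -> ctr[0]=1
Ev 6: PC=4 idx=0 pred=N actual=T -> ctr[0]=2
Ev 7: PC=4 idx=0 pred=T actual=N -> ctr[0]=1
Ev 8: PC=4 idx=0 pred=N actual=N -> ctr[0]=0

Answer: 0 0 0 0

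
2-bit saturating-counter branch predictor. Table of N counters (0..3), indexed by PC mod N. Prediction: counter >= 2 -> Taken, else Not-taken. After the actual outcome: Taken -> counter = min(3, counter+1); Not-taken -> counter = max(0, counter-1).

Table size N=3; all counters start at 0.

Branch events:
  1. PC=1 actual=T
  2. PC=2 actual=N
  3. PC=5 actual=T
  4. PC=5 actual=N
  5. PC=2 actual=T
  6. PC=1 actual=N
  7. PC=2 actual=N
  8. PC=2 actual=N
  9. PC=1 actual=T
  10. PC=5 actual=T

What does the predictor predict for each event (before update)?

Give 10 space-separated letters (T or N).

Answer: N N N N N N N N N N

Derivation:
Ev 1: PC=1 idx=1 pred=N actual=T -> ctr[1]=1
Ev 2: PC=2 idx=2 pred=N actual=N -> ctr[2]=0
Ev 3: PC=5 idx=2 pred=N actual=T -> ctr[2]=1
Ev 4: PC=5 idx=2 pred=N actual=N -> ctr[2]=0
Ev 5: PC=2 idx=2 pred=N actual=T -> ctr[2]=1
Ev 6: PC=1 idx=1 pred=N actual=N -> ctr[1]=0
Ev 7: PC=2 idx=2 pred=N actual=N -> ctr[2]=0
Ev 8: PC=2 idx=2 pred=N actual=N -> ctr[2]=0
Ev 9: PC=1 idx=1 pred=N actual=T -> ctr[1]=1
Ev 10: PC=5 idx=2 pred=N actual=T -> ctr[2]=1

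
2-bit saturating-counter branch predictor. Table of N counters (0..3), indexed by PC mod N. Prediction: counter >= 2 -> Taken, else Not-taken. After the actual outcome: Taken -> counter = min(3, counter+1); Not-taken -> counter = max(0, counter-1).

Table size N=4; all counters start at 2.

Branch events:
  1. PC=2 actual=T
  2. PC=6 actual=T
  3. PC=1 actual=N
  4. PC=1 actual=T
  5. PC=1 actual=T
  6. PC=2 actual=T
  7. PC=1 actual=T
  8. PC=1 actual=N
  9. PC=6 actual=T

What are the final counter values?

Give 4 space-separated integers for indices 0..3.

Ev 1: PC=2 idx=2 pred=T actual=T -> ctr[2]=3
Ev 2: PC=6 idx=2 pred=T actual=T -> ctr[2]=3
Ev 3: PC=1 idx=1 pred=T actual=N -> ctr[1]=1
Ev 4: PC=1 idx=1 pred=N actual=T -> ctr[1]=2
Ev 5: PC=1 idx=1 pred=T actual=T -> ctr[1]=3
Ev 6: PC=2 idx=2 pred=T actual=T -> ctr[2]=3
Ev 7: PC=1 idx=1 pred=T actual=T -> ctr[1]=3
Ev 8: PC=1 idx=1 pred=T actual=N -> ctr[1]=2
Ev 9: PC=6 idx=2 pred=T actual=T -> ctr[2]=3

Answer: 2 2 3 2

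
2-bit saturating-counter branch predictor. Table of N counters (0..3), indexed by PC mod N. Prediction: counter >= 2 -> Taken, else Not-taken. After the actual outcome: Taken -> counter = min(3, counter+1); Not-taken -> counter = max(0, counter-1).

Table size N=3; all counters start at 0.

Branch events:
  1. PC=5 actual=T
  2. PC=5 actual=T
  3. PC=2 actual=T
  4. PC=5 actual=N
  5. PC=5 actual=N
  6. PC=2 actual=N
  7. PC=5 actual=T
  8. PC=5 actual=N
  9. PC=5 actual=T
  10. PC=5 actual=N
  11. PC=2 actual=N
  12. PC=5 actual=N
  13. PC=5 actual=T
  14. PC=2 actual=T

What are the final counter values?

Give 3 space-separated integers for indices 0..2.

Answer: 0 0 2

Derivation:
Ev 1: PC=5 idx=2 pred=N actual=T -> ctr[2]=1
Ev 2: PC=5 idx=2 pred=N actual=T -> ctr[2]=2
Ev 3: PC=2 idx=2 pred=T actual=T -> ctr[2]=3
Ev 4: PC=5 idx=2 pred=T actual=N -> ctr[2]=2
Ev 5: PC=5 idx=2 pred=T actual=N -> ctr[2]=1
Ev 6: PC=2 idx=2 pred=N actual=N -> ctr[2]=0
Ev 7: PC=5 idx=2 pred=N actual=T -> ctr[2]=1
Ev 8: PC=5 idx=2 pred=N actual=N -> ctr[2]=0
Ev 9: PC=5 idx=2 pred=N actual=T -> ctr[2]=1
Ev 10: PC=5 idx=2 pred=N actual=N -> ctr[2]=0
Ev 11: PC=2 idx=2 pred=N actual=N -> ctr[2]=0
Ev 12: PC=5 idx=2 pred=N actual=N -> ctr[2]=0
Ev 13: PC=5 idx=2 pred=N actual=T -> ctr[2]=1
Ev 14: PC=2 idx=2 pred=N actual=T -> ctr[2]=2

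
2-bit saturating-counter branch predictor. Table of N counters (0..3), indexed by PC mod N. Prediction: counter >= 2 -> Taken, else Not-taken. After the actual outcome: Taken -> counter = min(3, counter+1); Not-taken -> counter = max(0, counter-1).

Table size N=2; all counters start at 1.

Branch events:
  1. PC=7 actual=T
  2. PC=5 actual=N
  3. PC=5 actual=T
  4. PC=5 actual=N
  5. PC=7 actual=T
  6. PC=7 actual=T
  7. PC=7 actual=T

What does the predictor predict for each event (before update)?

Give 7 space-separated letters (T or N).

Ev 1: PC=7 idx=1 pred=N actual=T -> ctr[1]=2
Ev 2: PC=5 idx=1 pred=T actual=N -> ctr[1]=1
Ev 3: PC=5 idx=1 pred=N actual=T -> ctr[1]=2
Ev 4: PC=5 idx=1 pred=T actual=N -> ctr[1]=1
Ev 5: PC=7 idx=1 pred=N actual=T -> ctr[1]=2
Ev 6: PC=7 idx=1 pred=T actual=T -> ctr[1]=3
Ev 7: PC=7 idx=1 pred=T actual=T -> ctr[1]=3

Answer: N T N T N T T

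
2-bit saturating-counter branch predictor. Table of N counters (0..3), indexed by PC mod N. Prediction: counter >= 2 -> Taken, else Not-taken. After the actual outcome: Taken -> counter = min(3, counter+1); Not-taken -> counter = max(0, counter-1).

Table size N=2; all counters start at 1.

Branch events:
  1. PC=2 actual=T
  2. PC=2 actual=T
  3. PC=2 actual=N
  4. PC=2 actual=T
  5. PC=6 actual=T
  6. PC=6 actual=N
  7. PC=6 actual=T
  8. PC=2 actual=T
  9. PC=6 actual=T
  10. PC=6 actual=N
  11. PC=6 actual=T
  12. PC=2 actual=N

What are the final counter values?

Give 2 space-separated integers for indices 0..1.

Ev 1: PC=2 idx=0 pred=N actual=T -> ctr[0]=2
Ev 2: PC=2 idx=0 pred=T actual=T -> ctr[0]=3
Ev 3: PC=2 idx=0 pred=T actual=N -> ctr[0]=2
Ev 4: PC=2 idx=0 pred=T actual=T -> ctr[0]=3
Ev 5: PC=6 idx=0 pred=T actual=T -> ctr[0]=3
Ev 6: PC=6 idx=0 pred=T actual=N -> ctr[0]=2
Ev 7: PC=6 idx=0 pred=T actual=T -> ctr[0]=3
Ev 8: PC=2 idx=0 pred=T actual=T -> ctr[0]=3
Ev 9: PC=6 idx=0 pred=T actual=T -> ctr[0]=3
Ev 10: PC=6 idx=0 pred=T actual=N -> ctr[0]=2
Ev 11: PC=6 idx=0 pred=T actual=T -> ctr[0]=3
Ev 12: PC=2 idx=0 pred=T actual=N -> ctr[0]=2

Answer: 2 1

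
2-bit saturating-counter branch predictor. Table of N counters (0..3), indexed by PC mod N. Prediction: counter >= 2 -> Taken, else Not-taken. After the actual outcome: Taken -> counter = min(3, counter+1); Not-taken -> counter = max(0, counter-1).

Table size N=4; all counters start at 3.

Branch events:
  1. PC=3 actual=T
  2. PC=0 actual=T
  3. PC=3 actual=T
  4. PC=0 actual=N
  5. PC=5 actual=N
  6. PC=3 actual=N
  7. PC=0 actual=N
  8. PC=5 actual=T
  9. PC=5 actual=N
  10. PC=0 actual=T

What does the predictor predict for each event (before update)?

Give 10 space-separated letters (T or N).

Answer: T T T T T T T T T N

Derivation:
Ev 1: PC=3 idx=3 pred=T actual=T -> ctr[3]=3
Ev 2: PC=0 idx=0 pred=T actual=T -> ctr[0]=3
Ev 3: PC=3 idx=3 pred=T actual=T -> ctr[3]=3
Ev 4: PC=0 idx=0 pred=T actual=N -> ctr[0]=2
Ev 5: PC=5 idx=1 pred=T actual=N -> ctr[1]=2
Ev 6: PC=3 idx=3 pred=T actual=N -> ctr[3]=2
Ev 7: PC=0 idx=0 pred=T actual=N -> ctr[0]=1
Ev 8: PC=5 idx=1 pred=T actual=T -> ctr[1]=3
Ev 9: PC=5 idx=1 pred=T actual=N -> ctr[1]=2
Ev 10: PC=0 idx=0 pred=N actual=T -> ctr[0]=2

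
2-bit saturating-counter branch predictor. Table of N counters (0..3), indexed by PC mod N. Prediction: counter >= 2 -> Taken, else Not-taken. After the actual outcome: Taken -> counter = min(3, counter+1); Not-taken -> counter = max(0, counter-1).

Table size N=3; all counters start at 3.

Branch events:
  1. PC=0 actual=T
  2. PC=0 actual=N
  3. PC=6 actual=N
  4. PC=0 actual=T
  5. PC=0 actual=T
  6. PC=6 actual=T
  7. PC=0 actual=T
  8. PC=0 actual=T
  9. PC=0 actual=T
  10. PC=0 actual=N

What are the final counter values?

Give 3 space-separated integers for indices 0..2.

Ev 1: PC=0 idx=0 pred=T actual=T -> ctr[0]=3
Ev 2: PC=0 idx=0 pred=T actual=N -> ctr[0]=2
Ev 3: PC=6 idx=0 pred=T actual=N -> ctr[0]=1
Ev 4: PC=0 idx=0 pred=N actual=T -> ctr[0]=2
Ev 5: PC=0 idx=0 pred=T actual=T -> ctr[0]=3
Ev 6: PC=6 idx=0 pred=T actual=T -> ctr[0]=3
Ev 7: PC=0 idx=0 pred=T actual=T -> ctr[0]=3
Ev 8: PC=0 idx=0 pred=T actual=T -> ctr[0]=3
Ev 9: PC=0 idx=0 pred=T actual=T -> ctr[0]=3
Ev 10: PC=0 idx=0 pred=T actual=N -> ctr[0]=2

Answer: 2 3 3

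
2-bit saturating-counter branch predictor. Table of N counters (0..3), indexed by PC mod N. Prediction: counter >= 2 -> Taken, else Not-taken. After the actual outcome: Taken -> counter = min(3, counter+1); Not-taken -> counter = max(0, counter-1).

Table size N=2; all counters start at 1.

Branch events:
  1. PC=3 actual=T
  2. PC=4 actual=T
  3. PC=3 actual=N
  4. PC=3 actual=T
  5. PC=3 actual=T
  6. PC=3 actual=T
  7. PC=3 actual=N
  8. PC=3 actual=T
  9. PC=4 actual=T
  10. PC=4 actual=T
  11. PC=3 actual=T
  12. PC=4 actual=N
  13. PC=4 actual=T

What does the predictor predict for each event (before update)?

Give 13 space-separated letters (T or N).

Ev 1: PC=3 idx=1 pred=N actual=T -> ctr[1]=2
Ev 2: PC=4 idx=0 pred=N actual=T -> ctr[0]=2
Ev 3: PC=3 idx=1 pred=T actual=N -> ctr[1]=1
Ev 4: PC=3 idx=1 pred=N actual=T -> ctr[1]=2
Ev 5: PC=3 idx=1 pred=T actual=T -> ctr[1]=3
Ev 6: PC=3 idx=1 pred=T actual=T -> ctr[1]=3
Ev 7: PC=3 idx=1 pred=T actual=N -> ctr[1]=2
Ev 8: PC=3 idx=1 pred=T actual=T -> ctr[1]=3
Ev 9: PC=4 idx=0 pred=T actual=T -> ctr[0]=3
Ev 10: PC=4 idx=0 pred=T actual=T -> ctr[0]=3
Ev 11: PC=3 idx=1 pred=T actual=T -> ctr[1]=3
Ev 12: PC=4 idx=0 pred=T actual=N -> ctr[0]=2
Ev 13: PC=4 idx=0 pred=T actual=T -> ctr[0]=3

Answer: N N T N T T T T T T T T T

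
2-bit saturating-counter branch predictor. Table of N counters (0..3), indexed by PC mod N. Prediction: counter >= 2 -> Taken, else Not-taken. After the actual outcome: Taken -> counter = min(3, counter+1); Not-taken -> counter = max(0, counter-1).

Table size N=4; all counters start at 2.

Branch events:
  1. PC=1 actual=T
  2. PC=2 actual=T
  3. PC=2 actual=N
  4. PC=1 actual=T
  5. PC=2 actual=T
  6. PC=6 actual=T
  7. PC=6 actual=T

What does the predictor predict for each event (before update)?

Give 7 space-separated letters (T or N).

Ev 1: PC=1 idx=1 pred=T actual=T -> ctr[1]=3
Ev 2: PC=2 idx=2 pred=T actual=T -> ctr[2]=3
Ev 3: PC=2 idx=2 pred=T actual=N -> ctr[2]=2
Ev 4: PC=1 idx=1 pred=T actual=T -> ctr[1]=3
Ev 5: PC=2 idx=2 pred=T actual=T -> ctr[2]=3
Ev 6: PC=6 idx=2 pred=T actual=T -> ctr[2]=3
Ev 7: PC=6 idx=2 pred=T actual=T -> ctr[2]=3

Answer: T T T T T T T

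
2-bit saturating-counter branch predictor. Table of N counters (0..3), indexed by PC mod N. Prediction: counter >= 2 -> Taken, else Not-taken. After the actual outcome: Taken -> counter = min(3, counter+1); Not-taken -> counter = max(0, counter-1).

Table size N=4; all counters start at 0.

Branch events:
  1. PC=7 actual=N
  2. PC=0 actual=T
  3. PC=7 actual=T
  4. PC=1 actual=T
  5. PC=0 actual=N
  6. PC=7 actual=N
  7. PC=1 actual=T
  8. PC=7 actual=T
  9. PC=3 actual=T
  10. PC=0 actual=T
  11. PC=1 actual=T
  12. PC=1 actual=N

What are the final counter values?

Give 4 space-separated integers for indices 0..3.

Ev 1: PC=7 idx=3 pred=N actual=N -> ctr[3]=0
Ev 2: PC=0 idx=0 pred=N actual=T -> ctr[0]=1
Ev 3: PC=7 idx=3 pred=N actual=T -> ctr[3]=1
Ev 4: PC=1 idx=1 pred=N actual=T -> ctr[1]=1
Ev 5: PC=0 idx=0 pred=N actual=N -> ctr[0]=0
Ev 6: PC=7 idx=3 pred=N actual=N -> ctr[3]=0
Ev 7: PC=1 idx=1 pred=N actual=T -> ctr[1]=2
Ev 8: PC=7 idx=3 pred=N actual=T -> ctr[3]=1
Ev 9: PC=3 idx=3 pred=N actual=T -> ctr[3]=2
Ev 10: PC=0 idx=0 pred=N actual=T -> ctr[0]=1
Ev 11: PC=1 idx=1 pred=T actual=T -> ctr[1]=3
Ev 12: PC=1 idx=1 pred=T actual=N -> ctr[1]=2

Answer: 1 2 0 2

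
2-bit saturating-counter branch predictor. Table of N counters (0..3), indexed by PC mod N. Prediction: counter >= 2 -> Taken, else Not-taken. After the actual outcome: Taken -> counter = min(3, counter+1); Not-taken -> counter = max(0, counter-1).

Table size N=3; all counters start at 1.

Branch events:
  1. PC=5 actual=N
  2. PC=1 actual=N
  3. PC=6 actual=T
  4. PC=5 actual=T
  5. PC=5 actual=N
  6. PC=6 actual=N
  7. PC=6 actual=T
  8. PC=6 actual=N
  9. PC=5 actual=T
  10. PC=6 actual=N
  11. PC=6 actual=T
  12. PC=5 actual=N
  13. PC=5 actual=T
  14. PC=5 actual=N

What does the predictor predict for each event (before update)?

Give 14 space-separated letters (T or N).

Answer: N N N N N T N T N N N N N N

Derivation:
Ev 1: PC=5 idx=2 pred=N actual=N -> ctr[2]=0
Ev 2: PC=1 idx=1 pred=N actual=N -> ctr[1]=0
Ev 3: PC=6 idx=0 pred=N actual=T -> ctr[0]=2
Ev 4: PC=5 idx=2 pred=N actual=T -> ctr[2]=1
Ev 5: PC=5 idx=2 pred=N actual=N -> ctr[2]=0
Ev 6: PC=6 idx=0 pred=T actual=N -> ctr[0]=1
Ev 7: PC=6 idx=0 pred=N actual=T -> ctr[0]=2
Ev 8: PC=6 idx=0 pred=T actual=N -> ctr[0]=1
Ev 9: PC=5 idx=2 pred=N actual=T -> ctr[2]=1
Ev 10: PC=6 idx=0 pred=N actual=N -> ctr[0]=0
Ev 11: PC=6 idx=0 pred=N actual=T -> ctr[0]=1
Ev 12: PC=5 idx=2 pred=N actual=N -> ctr[2]=0
Ev 13: PC=5 idx=2 pred=N actual=T -> ctr[2]=1
Ev 14: PC=5 idx=2 pred=N actual=N -> ctr[2]=0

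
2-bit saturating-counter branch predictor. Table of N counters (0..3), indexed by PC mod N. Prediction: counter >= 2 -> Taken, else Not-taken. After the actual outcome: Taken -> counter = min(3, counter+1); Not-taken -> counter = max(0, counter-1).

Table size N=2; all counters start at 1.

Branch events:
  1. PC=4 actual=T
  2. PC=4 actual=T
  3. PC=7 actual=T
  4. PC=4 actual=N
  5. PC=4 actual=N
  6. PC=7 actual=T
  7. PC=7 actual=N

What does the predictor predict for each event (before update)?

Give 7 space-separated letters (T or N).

Ev 1: PC=4 idx=0 pred=N actual=T -> ctr[0]=2
Ev 2: PC=4 idx=0 pred=T actual=T -> ctr[0]=3
Ev 3: PC=7 idx=1 pred=N actual=T -> ctr[1]=2
Ev 4: PC=4 idx=0 pred=T actual=N -> ctr[0]=2
Ev 5: PC=4 idx=0 pred=T actual=N -> ctr[0]=1
Ev 6: PC=7 idx=1 pred=T actual=T -> ctr[1]=3
Ev 7: PC=7 idx=1 pred=T actual=N -> ctr[1]=2

Answer: N T N T T T T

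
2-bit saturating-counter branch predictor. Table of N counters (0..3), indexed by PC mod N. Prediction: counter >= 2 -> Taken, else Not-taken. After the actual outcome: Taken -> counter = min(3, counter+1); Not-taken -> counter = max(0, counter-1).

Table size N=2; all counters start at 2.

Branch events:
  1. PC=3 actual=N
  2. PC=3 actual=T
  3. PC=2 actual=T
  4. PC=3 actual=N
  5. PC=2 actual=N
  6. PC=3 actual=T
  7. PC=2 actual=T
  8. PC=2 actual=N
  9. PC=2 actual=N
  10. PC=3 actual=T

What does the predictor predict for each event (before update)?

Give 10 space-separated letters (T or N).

Answer: T N T T T N T T T T

Derivation:
Ev 1: PC=3 idx=1 pred=T actual=N -> ctr[1]=1
Ev 2: PC=3 idx=1 pred=N actual=T -> ctr[1]=2
Ev 3: PC=2 idx=0 pred=T actual=T -> ctr[0]=3
Ev 4: PC=3 idx=1 pred=T actual=N -> ctr[1]=1
Ev 5: PC=2 idx=0 pred=T actual=N -> ctr[0]=2
Ev 6: PC=3 idx=1 pred=N actual=T -> ctr[1]=2
Ev 7: PC=2 idx=0 pred=T actual=T -> ctr[0]=3
Ev 8: PC=2 idx=0 pred=T actual=N -> ctr[0]=2
Ev 9: PC=2 idx=0 pred=T actual=N -> ctr[0]=1
Ev 10: PC=3 idx=1 pred=T actual=T -> ctr[1]=3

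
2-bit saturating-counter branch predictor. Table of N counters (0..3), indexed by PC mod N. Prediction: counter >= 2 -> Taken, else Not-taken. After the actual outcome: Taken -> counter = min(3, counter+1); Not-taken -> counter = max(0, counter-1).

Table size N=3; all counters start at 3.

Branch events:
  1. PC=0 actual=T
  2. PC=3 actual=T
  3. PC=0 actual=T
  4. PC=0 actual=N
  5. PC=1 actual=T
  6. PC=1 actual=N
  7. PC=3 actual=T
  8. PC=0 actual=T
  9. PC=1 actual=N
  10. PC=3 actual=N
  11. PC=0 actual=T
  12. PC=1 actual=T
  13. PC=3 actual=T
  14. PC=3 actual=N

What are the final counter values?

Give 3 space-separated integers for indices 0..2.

Answer: 2 2 3

Derivation:
Ev 1: PC=0 idx=0 pred=T actual=T -> ctr[0]=3
Ev 2: PC=3 idx=0 pred=T actual=T -> ctr[0]=3
Ev 3: PC=0 idx=0 pred=T actual=T -> ctr[0]=3
Ev 4: PC=0 idx=0 pred=T actual=N -> ctr[0]=2
Ev 5: PC=1 idx=1 pred=T actual=T -> ctr[1]=3
Ev 6: PC=1 idx=1 pred=T actual=N -> ctr[1]=2
Ev 7: PC=3 idx=0 pred=T actual=T -> ctr[0]=3
Ev 8: PC=0 idx=0 pred=T actual=T -> ctr[0]=3
Ev 9: PC=1 idx=1 pred=T actual=N -> ctr[1]=1
Ev 10: PC=3 idx=0 pred=T actual=N -> ctr[0]=2
Ev 11: PC=0 idx=0 pred=T actual=T -> ctr[0]=3
Ev 12: PC=1 idx=1 pred=N actual=T -> ctr[1]=2
Ev 13: PC=3 idx=0 pred=T actual=T -> ctr[0]=3
Ev 14: PC=3 idx=0 pred=T actual=N -> ctr[0]=2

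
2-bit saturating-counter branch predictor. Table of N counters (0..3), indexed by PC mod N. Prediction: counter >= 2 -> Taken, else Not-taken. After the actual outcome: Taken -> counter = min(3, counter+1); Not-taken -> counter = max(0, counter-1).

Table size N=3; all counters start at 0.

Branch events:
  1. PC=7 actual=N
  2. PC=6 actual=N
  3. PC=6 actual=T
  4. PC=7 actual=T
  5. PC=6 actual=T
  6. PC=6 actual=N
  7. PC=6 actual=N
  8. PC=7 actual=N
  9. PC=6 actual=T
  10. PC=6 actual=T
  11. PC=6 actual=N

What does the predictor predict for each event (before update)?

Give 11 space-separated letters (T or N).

Ev 1: PC=7 idx=1 pred=N actual=N -> ctr[1]=0
Ev 2: PC=6 idx=0 pred=N actual=N -> ctr[0]=0
Ev 3: PC=6 idx=0 pred=N actual=T -> ctr[0]=1
Ev 4: PC=7 idx=1 pred=N actual=T -> ctr[1]=1
Ev 5: PC=6 idx=0 pred=N actual=T -> ctr[0]=2
Ev 6: PC=6 idx=0 pred=T actual=N -> ctr[0]=1
Ev 7: PC=6 idx=0 pred=N actual=N -> ctr[0]=0
Ev 8: PC=7 idx=1 pred=N actual=N -> ctr[1]=0
Ev 9: PC=6 idx=0 pred=N actual=T -> ctr[0]=1
Ev 10: PC=6 idx=0 pred=N actual=T -> ctr[0]=2
Ev 11: PC=6 idx=0 pred=T actual=N -> ctr[0]=1

Answer: N N N N N T N N N N T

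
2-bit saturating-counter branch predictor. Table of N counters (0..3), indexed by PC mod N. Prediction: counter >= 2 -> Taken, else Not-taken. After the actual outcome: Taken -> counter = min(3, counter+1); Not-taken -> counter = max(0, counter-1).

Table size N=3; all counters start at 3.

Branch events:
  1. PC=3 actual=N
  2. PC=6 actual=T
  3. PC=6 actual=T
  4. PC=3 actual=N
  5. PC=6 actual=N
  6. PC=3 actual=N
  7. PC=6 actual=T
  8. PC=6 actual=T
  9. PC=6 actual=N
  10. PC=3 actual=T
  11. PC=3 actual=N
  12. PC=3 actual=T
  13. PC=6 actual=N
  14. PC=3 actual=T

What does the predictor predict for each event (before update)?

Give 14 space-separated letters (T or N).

Ev 1: PC=3 idx=0 pred=T actual=N -> ctr[0]=2
Ev 2: PC=6 idx=0 pred=T actual=T -> ctr[0]=3
Ev 3: PC=6 idx=0 pred=T actual=T -> ctr[0]=3
Ev 4: PC=3 idx=0 pred=T actual=N -> ctr[0]=2
Ev 5: PC=6 idx=0 pred=T actual=N -> ctr[0]=1
Ev 6: PC=3 idx=0 pred=N actual=N -> ctr[0]=0
Ev 7: PC=6 idx=0 pred=N actual=T -> ctr[0]=1
Ev 8: PC=6 idx=0 pred=N actual=T -> ctr[0]=2
Ev 9: PC=6 idx=0 pred=T actual=N -> ctr[0]=1
Ev 10: PC=3 idx=0 pred=N actual=T -> ctr[0]=2
Ev 11: PC=3 idx=0 pred=T actual=N -> ctr[0]=1
Ev 12: PC=3 idx=0 pred=N actual=T -> ctr[0]=2
Ev 13: PC=6 idx=0 pred=T actual=N -> ctr[0]=1
Ev 14: PC=3 idx=0 pred=N actual=T -> ctr[0]=2

Answer: T T T T T N N N T N T N T N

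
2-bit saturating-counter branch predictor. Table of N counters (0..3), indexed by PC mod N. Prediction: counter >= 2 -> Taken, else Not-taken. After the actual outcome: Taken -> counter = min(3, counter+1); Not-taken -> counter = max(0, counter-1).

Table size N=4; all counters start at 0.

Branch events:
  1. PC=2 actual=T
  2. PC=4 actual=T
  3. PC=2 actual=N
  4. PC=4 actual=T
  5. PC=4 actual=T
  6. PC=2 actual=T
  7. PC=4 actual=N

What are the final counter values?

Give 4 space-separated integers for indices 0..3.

Answer: 2 0 1 0

Derivation:
Ev 1: PC=2 idx=2 pred=N actual=T -> ctr[2]=1
Ev 2: PC=4 idx=0 pred=N actual=T -> ctr[0]=1
Ev 3: PC=2 idx=2 pred=N actual=N -> ctr[2]=0
Ev 4: PC=4 idx=0 pred=N actual=T -> ctr[0]=2
Ev 5: PC=4 idx=0 pred=T actual=T -> ctr[0]=3
Ev 6: PC=2 idx=2 pred=N actual=T -> ctr[2]=1
Ev 7: PC=4 idx=0 pred=T actual=N -> ctr[0]=2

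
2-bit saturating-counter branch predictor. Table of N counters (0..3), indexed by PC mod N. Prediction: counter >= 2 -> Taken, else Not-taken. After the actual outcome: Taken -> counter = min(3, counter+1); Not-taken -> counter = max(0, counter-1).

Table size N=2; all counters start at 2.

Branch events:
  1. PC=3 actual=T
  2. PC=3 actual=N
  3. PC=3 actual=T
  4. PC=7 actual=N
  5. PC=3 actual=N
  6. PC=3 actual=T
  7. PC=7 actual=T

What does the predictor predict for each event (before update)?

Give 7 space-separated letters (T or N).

Ev 1: PC=3 idx=1 pred=T actual=T -> ctr[1]=3
Ev 2: PC=3 idx=1 pred=T actual=N -> ctr[1]=2
Ev 3: PC=3 idx=1 pred=T actual=T -> ctr[1]=3
Ev 4: PC=7 idx=1 pred=T actual=N -> ctr[1]=2
Ev 5: PC=3 idx=1 pred=T actual=N -> ctr[1]=1
Ev 6: PC=3 idx=1 pred=N actual=T -> ctr[1]=2
Ev 7: PC=7 idx=1 pred=T actual=T -> ctr[1]=3

Answer: T T T T T N T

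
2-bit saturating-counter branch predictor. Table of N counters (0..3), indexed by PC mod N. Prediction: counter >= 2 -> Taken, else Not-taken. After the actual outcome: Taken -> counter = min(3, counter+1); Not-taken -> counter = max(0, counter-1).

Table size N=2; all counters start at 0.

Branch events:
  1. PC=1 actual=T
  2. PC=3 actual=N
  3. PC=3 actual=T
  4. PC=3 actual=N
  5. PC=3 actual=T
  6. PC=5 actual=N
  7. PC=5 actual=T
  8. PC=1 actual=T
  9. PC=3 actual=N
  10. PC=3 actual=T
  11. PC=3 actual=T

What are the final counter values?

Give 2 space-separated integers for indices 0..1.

Ev 1: PC=1 idx=1 pred=N actual=T -> ctr[1]=1
Ev 2: PC=3 idx=1 pred=N actual=N -> ctr[1]=0
Ev 3: PC=3 idx=1 pred=N actual=T -> ctr[1]=1
Ev 4: PC=3 idx=1 pred=N actual=N -> ctr[1]=0
Ev 5: PC=3 idx=1 pred=N actual=T -> ctr[1]=1
Ev 6: PC=5 idx=1 pred=N actual=N -> ctr[1]=0
Ev 7: PC=5 idx=1 pred=N actual=T -> ctr[1]=1
Ev 8: PC=1 idx=1 pred=N actual=T -> ctr[1]=2
Ev 9: PC=3 idx=1 pred=T actual=N -> ctr[1]=1
Ev 10: PC=3 idx=1 pred=N actual=T -> ctr[1]=2
Ev 11: PC=3 idx=1 pred=T actual=T -> ctr[1]=3

Answer: 0 3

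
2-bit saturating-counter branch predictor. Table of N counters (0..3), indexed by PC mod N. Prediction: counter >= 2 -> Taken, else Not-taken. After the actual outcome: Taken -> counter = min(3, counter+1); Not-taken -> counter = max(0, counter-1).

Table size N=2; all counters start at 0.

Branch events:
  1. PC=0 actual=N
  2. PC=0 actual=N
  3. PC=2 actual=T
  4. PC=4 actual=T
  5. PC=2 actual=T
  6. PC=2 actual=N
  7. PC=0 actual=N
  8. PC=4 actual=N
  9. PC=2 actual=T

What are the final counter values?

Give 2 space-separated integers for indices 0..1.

Answer: 1 0

Derivation:
Ev 1: PC=0 idx=0 pred=N actual=N -> ctr[0]=0
Ev 2: PC=0 idx=0 pred=N actual=N -> ctr[0]=0
Ev 3: PC=2 idx=0 pred=N actual=T -> ctr[0]=1
Ev 4: PC=4 idx=0 pred=N actual=T -> ctr[0]=2
Ev 5: PC=2 idx=0 pred=T actual=T -> ctr[0]=3
Ev 6: PC=2 idx=0 pred=T actual=N -> ctr[0]=2
Ev 7: PC=0 idx=0 pred=T actual=N -> ctr[0]=1
Ev 8: PC=4 idx=0 pred=N actual=N -> ctr[0]=0
Ev 9: PC=2 idx=0 pred=N actual=T -> ctr[0]=1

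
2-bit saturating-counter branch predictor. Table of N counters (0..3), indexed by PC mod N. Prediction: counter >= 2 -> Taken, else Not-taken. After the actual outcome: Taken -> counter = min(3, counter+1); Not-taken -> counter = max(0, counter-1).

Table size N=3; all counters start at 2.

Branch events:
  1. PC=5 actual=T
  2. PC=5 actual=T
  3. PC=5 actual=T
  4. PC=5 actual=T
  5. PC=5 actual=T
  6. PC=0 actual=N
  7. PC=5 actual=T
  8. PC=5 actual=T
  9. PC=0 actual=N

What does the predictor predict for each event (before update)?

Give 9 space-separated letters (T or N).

Ev 1: PC=5 idx=2 pred=T actual=T -> ctr[2]=3
Ev 2: PC=5 idx=2 pred=T actual=T -> ctr[2]=3
Ev 3: PC=5 idx=2 pred=T actual=T -> ctr[2]=3
Ev 4: PC=5 idx=2 pred=T actual=T -> ctr[2]=3
Ev 5: PC=5 idx=2 pred=T actual=T -> ctr[2]=3
Ev 6: PC=0 idx=0 pred=T actual=N -> ctr[0]=1
Ev 7: PC=5 idx=2 pred=T actual=T -> ctr[2]=3
Ev 8: PC=5 idx=2 pred=T actual=T -> ctr[2]=3
Ev 9: PC=0 idx=0 pred=N actual=N -> ctr[0]=0

Answer: T T T T T T T T N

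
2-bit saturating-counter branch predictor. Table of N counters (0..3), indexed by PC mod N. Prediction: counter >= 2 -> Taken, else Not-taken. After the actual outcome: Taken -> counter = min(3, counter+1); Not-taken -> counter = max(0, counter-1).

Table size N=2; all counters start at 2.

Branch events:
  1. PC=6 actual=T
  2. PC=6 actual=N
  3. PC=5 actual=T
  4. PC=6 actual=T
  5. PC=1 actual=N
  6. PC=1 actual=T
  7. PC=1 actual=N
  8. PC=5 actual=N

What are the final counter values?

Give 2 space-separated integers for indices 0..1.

Answer: 3 1

Derivation:
Ev 1: PC=6 idx=0 pred=T actual=T -> ctr[0]=3
Ev 2: PC=6 idx=0 pred=T actual=N -> ctr[0]=2
Ev 3: PC=5 idx=1 pred=T actual=T -> ctr[1]=3
Ev 4: PC=6 idx=0 pred=T actual=T -> ctr[0]=3
Ev 5: PC=1 idx=1 pred=T actual=N -> ctr[1]=2
Ev 6: PC=1 idx=1 pred=T actual=T -> ctr[1]=3
Ev 7: PC=1 idx=1 pred=T actual=N -> ctr[1]=2
Ev 8: PC=5 idx=1 pred=T actual=N -> ctr[1]=1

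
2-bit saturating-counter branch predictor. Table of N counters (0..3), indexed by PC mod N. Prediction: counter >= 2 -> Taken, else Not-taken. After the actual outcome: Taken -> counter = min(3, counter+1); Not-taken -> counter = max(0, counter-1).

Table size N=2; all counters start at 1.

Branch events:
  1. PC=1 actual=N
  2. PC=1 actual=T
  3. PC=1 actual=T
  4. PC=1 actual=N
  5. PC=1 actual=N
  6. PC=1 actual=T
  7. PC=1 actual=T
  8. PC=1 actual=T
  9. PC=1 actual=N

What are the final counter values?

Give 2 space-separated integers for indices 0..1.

Ev 1: PC=1 idx=1 pred=N actual=N -> ctr[1]=0
Ev 2: PC=1 idx=1 pred=N actual=T -> ctr[1]=1
Ev 3: PC=1 idx=1 pred=N actual=T -> ctr[1]=2
Ev 4: PC=1 idx=1 pred=T actual=N -> ctr[1]=1
Ev 5: PC=1 idx=1 pred=N actual=N -> ctr[1]=0
Ev 6: PC=1 idx=1 pred=N actual=T -> ctr[1]=1
Ev 7: PC=1 idx=1 pred=N actual=T -> ctr[1]=2
Ev 8: PC=1 idx=1 pred=T actual=T -> ctr[1]=3
Ev 9: PC=1 idx=1 pred=T actual=N -> ctr[1]=2

Answer: 1 2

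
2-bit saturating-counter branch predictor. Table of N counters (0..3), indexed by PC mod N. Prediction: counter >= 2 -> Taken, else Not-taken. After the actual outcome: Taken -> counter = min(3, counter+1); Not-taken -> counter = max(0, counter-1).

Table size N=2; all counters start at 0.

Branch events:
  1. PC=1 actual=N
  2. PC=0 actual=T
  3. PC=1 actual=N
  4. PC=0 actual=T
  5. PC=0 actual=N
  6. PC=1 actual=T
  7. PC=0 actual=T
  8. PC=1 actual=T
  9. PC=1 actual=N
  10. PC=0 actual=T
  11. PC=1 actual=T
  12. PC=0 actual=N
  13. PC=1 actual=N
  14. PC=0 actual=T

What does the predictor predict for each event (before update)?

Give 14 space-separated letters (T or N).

Answer: N N N N T N N N T T N T T T

Derivation:
Ev 1: PC=1 idx=1 pred=N actual=N -> ctr[1]=0
Ev 2: PC=0 idx=0 pred=N actual=T -> ctr[0]=1
Ev 3: PC=1 idx=1 pred=N actual=N -> ctr[1]=0
Ev 4: PC=0 idx=0 pred=N actual=T -> ctr[0]=2
Ev 5: PC=0 idx=0 pred=T actual=N -> ctr[0]=1
Ev 6: PC=1 idx=1 pred=N actual=T -> ctr[1]=1
Ev 7: PC=0 idx=0 pred=N actual=T -> ctr[0]=2
Ev 8: PC=1 idx=1 pred=N actual=T -> ctr[1]=2
Ev 9: PC=1 idx=1 pred=T actual=N -> ctr[1]=1
Ev 10: PC=0 idx=0 pred=T actual=T -> ctr[0]=3
Ev 11: PC=1 idx=1 pred=N actual=T -> ctr[1]=2
Ev 12: PC=0 idx=0 pred=T actual=N -> ctr[0]=2
Ev 13: PC=1 idx=1 pred=T actual=N -> ctr[1]=1
Ev 14: PC=0 idx=0 pred=T actual=T -> ctr[0]=3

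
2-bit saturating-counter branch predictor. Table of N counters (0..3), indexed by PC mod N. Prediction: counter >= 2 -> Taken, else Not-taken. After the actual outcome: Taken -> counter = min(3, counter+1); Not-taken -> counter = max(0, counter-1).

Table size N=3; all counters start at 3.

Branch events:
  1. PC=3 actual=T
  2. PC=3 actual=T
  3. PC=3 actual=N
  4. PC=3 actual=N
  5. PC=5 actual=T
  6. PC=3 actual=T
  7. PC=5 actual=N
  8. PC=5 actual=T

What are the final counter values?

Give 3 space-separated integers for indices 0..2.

Answer: 2 3 3

Derivation:
Ev 1: PC=3 idx=0 pred=T actual=T -> ctr[0]=3
Ev 2: PC=3 idx=0 pred=T actual=T -> ctr[0]=3
Ev 3: PC=3 idx=0 pred=T actual=N -> ctr[0]=2
Ev 4: PC=3 idx=0 pred=T actual=N -> ctr[0]=1
Ev 5: PC=5 idx=2 pred=T actual=T -> ctr[2]=3
Ev 6: PC=3 idx=0 pred=N actual=T -> ctr[0]=2
Ev 7: PC=5 idx=2 pred=T actual=N -> ctr[2]=2
Ev 8: PC=5 idx=2 pred=T actual=T -> ctr[2]=3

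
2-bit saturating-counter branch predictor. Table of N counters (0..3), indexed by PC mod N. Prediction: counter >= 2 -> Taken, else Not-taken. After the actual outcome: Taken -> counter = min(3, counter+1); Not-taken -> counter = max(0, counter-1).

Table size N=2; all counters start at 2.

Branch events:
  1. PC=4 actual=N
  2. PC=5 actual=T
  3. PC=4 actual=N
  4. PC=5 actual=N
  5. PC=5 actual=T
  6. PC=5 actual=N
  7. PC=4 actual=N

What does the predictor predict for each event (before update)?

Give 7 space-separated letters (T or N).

Answer: T T N T T T N

Derivation:
Ev 1: PC=4 idx=0 pred=T actual=N -> ctr[0]=1
Ev 2: PC=5 idx=1 pred=T actual=T -> ctr[1]=3
Ev 3: PC=4 idx=0 pred=N actual=N -> ctr[0]=0
Ev 4: PC=5 idx=1 pred=T actual=N -> ctr[1]=2
Ev 5: PC=5 idx=1 pred=T actual=T -> ctr[1]=3
Ev 6: PC=5 idx=1 pred=T actual=N -> ctr[1]=2
Ev 7: PC=4 idx=0 pred=N actual=N -> ctr[0]=0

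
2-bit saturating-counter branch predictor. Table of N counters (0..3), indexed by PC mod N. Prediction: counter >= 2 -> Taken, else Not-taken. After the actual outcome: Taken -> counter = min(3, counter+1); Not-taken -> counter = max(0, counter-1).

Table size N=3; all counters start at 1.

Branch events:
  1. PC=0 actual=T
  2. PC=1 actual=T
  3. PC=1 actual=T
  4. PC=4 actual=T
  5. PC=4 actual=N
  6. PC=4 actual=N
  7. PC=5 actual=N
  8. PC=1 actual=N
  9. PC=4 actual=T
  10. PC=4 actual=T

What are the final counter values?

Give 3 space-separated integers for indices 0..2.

Answer: 2 2 0

Derivation:
Ev 1: PC=0 idx=0 pred=N actual=T -> ctr[0]=2
Ev 2: PC=1 idx=1 pred=N actual=T -> ctr[1]=2
Ev 3: PC=1 idx=1 pred=T actual=T -> ctr[1]=3
Ev 4: PC=4 idx=1 pred=T actual=T -> ctr[1]=3
Ev 5: PC=4 idx=1 pred=T actual=N -> ctr[1]=2
Ev 6: PC=4 idx=1 pred=T actual=N -> ctr[1]=1
Ev 7: PC=5 idx=2 pred=N actual=N -> ctr[2]=0
Ev 8: PC=1 idx=1 pred=N actual=N -> ctr[1]=0
Ev 9: PC=4 idx=1 pred=N actual=T -> ctr[1]=1
Ev 10: PC=4 idx=1 pred=N actual=T -> ctr[1]=2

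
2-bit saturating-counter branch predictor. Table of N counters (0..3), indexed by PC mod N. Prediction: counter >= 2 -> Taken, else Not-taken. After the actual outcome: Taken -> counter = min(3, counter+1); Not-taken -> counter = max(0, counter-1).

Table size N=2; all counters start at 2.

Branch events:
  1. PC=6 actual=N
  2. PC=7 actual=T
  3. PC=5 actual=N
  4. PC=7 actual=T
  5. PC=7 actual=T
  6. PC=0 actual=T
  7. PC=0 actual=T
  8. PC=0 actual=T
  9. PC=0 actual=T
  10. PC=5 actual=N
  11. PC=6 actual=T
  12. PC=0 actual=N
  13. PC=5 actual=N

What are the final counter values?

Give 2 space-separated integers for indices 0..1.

Ev 1: PC=6 idx=0 pred=T actual=N -> ctr[0]=1
Ev 2: PC=7 idx=1 pred=T actual=T -> ctr[1]=3
Ev 3: PC=5 idx=1 pred=T actual=N -> ctr[1]=2
Ev 4: PC=7 idx=1 pred=T actual=T -> ctr[1]=3
Ev 5: PC=7 idx=1 pred=T actual=T -> ctr[1]=3
Ev 6: PC=0 idx=0 pred=N actual=T -> ctr[0]=2
Ev 7: PC=0 idx=0 pred=T actual=T -> ctr[0]=3
Ev 8: PC=0 idx=0 pred=T actual=T -> ctr[0]=3
Ev 9: PC=0 idx=0 pred=T actual=T -> ctr[0]=3
Ev 10: PC=5 idx=1 pred=T actual=N -> ctr[1]=2
Ev 11: PC=6 idx=0 pred=T actual=T -> ctr[0]=3
Ev 12: PC=0 idx=0 pred=T actual=N -> ctr[0]=2
Ev 13: PC=5 idx=1 pred=T actual=N -> ctr[1]=1

Answer: 2 1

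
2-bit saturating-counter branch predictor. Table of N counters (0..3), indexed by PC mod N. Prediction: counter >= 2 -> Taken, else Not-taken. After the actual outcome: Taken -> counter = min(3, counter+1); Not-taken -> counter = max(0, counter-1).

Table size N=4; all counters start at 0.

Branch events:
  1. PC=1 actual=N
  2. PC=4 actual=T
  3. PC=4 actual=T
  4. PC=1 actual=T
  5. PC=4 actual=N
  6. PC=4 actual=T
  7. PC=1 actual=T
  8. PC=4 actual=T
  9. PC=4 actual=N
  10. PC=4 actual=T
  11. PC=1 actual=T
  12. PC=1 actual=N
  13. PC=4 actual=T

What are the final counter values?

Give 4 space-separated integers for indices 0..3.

Ev 1: PC=1 idx=1 pred=N actual=N -> ctr[1]=0
Ev 2: PC=4 idx=0 pred=N actual=T -> ctr[0]=1
Ev 3: PC=4 idx=0 pred=N actual=T -> ctr[0]=2
Ev 4: PC=1 idx=1 pred=N actual=T -> ctr[1]=1
Ev 5: PC=4 idx=0 pred=T actual=N -> ctr[0]=1
Ev 6: PC=4 idx=0 pred=N actual=T -> ctr[0]=2
Ev 7: PC=1 idx=1 pred=N actual=T -> ctr[1]=2
Ev 8: PC=4 idx=0 pred=T actual=T -> ctr[0]=3
Ev 9: PC=4 idx=0 pred=T actual=N -> ctr[0]=2
Ev 10: PC=4 idx=0 pred=T actual=T -> ctr[0]=3
Ev 11: PC=1 idx=1 pred=T actual=T -> ctr[1]=3
Ev 12: PC=1 idx=1 pred=T actual=N -> ctr[1]=2
Ev 13: PC=4 idx=0 pred=T actual=T -> ctr[0]=3

Answer: 3 2 0 0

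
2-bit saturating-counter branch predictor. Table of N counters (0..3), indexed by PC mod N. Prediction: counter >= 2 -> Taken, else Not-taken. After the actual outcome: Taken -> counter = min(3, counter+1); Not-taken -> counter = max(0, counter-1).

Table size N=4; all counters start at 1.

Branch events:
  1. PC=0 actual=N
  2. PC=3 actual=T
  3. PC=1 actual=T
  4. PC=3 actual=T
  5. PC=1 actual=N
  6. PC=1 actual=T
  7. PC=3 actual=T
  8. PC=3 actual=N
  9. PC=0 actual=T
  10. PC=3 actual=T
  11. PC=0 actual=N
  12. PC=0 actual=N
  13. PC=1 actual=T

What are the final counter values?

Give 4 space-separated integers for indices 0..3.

Ev 1: PC=0 idx=0 pred=N actual=N -> ctr[0]=0
Ev 2: PC=3 idx=3 pred=N actual=T -> ctr[3]=2
Ev 3: PC=1 idx=1 pred=N actual=T -> ctr[1]=2
Ev 4: PC=3 idx=3 pred=T actual=T -> ctr[3]=3
Ev 5: PC=1 idx=1 pred=T actual=N -> ctr[1]=1
Ev 6: PC=1 idx=1 pred=N actual=T -> ctr[1]=2
Ev 7: PC=3 idx=3 pred=T actual=T -> ctr[3]=3
Ev 8: PC=3 idx=3 pred=T actual=N -> ctr[3]=2
Ev 9: PC=0 idx=0 pred=N actual=T -> ctr[0]=1
Ev 10: PC=3 idx=3 pred=T actual=T -> ctr[3]=3
Ev 11: PC=0 idx=0 pred=N actual=N -> ctr[0]=0
Ev 12: PC=0 idx=0 pred=N actual=N -> ctr[0]=0
Ev 13: PC=1 idx=1 pred=T actual=T -> ctr[1]=3

Answer: 0 3 1 3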